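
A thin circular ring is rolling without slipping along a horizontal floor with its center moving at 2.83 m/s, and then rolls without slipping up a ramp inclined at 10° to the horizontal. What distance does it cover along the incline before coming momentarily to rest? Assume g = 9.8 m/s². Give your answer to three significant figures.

d ≈ 4.71 m

The moment of inertia is MR², giving k ≡ I/(MR²) = 1.
Since it rolls without slipping, ω = v/R and KE = ½Mv² + ½Iω² = ½(1+k)Mv² = Mv².
Setting this equal to Mgh gives the vertical rise h = (1+k)v₀²/(2g) = 2×2.83²/(2×9.8) = 0.8172 m.
Along the incline, d = h/sinθ = 0.8172/sin10° ≈ 4.71 m.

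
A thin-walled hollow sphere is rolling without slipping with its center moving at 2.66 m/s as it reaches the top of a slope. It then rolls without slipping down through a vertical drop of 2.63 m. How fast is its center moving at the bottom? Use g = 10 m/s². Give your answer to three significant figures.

Here I = (2/3)MR², so the shape factor k = I/(MR²) = 2/3.
The rolling condition ω = v/R makes the rotational term ½I(v/R)² = ½kMv², so KE_total = ½(1+k)Mv² = (5/6)Mv².
Energy conservation: (5/6)Mv₀² + Mgh = (5/6)Mv², so v² = v₀² + 2gh/(1+k).
v = √(2.66² + 2×10×2.63/1.667) = √38.64 ≈ 6.22 m/s.

v ≈ 6.22 m/s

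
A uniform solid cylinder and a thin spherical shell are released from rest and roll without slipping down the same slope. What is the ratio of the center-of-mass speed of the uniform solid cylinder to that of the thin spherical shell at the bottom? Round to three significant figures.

Each satisfies Mgh = ½(1+k)Mv² with k = I/(MR²), so v ∝ 1/√(1+k).
For the uniform solid cylinder k = 0.5; for the thin spherical shell k = 2/3.
v₁/v₂ = √((1+k₂)/(1+k₁)) = √(1.667/1.5) ≈ 1.05.

v_ratio ≈ 1.05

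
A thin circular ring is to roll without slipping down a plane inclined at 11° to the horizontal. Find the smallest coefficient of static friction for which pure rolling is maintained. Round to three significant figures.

μ_min ≈ 0.0972

The moment of inertia is MR², giving k ≡ I/(MR²) = 1.
Along the incline Mg sinθ − f = Ma, and torque about the center fR = Iα = kMR²(a/R) gives f = kMa.
These give a = g sinθ/(1+k) and the required friction f = kMg sinθ/(1+k).
The normal force is N = Mg cosθ, so μ_min = f/N = k tanθ/(1+k).
μ_min = 1 × tan11° / 2 ≈ 0.0972.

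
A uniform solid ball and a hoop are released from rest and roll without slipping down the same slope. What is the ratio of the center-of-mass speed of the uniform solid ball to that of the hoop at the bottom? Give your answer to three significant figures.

v_ratio ≈ 1.20

Each satisfies Mgh = ½(1+k)Mv² with k = I/(MR²), so v ∝ 1/√(1+k).
For the uniform solid ball k = 0.4; for the hoop k = 1.
v₁/v₂ = √((1+k₂)/(1+k₁)) = √(2/1.4) ≈ 1.20.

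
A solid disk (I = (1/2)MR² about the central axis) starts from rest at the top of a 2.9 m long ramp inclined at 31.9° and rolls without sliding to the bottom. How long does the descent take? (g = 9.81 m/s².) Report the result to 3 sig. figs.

t ≈ 1.30 s

With I = (1/2)MR², the ratio k = I/(MR²) is 0.5.
Translational: Mg sinθ − f = Ma. Rotational about the CM: fR = Iα = kMRa, so f = kMa.
Hence a = g sinθ/(1+k) = 9.81×sin31.9°/1.5 = 3.456 m/s².
With constant a from rest, t = √(2L/a) = √(2·2.9/3.456) ≈ 1.30 s.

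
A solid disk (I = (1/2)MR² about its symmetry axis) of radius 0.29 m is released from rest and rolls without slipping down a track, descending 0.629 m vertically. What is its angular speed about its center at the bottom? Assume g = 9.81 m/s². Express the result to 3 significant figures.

With I = (1/2)MR², the ratio k = I/(MR²) is 0.5.
Since it rolls without slipping, ω = v/R and KE = ½Mv² + ½Iω² = ½(1+k)Mv² = (3/4)Mv².
Energy conservation Mgh = ½(1+k)Mv² gives v = √(2gh/(1+k)) = √(2 × 9.81 × 0.629 / 1.5) = 2.868 m/s.
The angular speed follows from ω = v/R = 2.868/0.29 ≈ 9.89 rad/s.

ω ≈ 9.89 rad/s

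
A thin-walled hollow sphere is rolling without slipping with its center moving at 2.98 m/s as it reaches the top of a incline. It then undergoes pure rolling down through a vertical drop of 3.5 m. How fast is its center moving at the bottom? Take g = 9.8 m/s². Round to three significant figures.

Here I = (2/3)MR², so the shape factor k = I/(MR²) = 2/3.
Rolling without slipping gives ω = v/R, so the total kinetic energy is ½Mv² + ½Iω² = ½(1+k)Mv² = (5/6)Mv².
Conserving energy between top and bottom: (5/6)Mv² = (5/6)Mv₀² + Mgh, hence v² = v₀² + 2gh/(1+k).
v = √(2.98² + 2×9.8×3.5/1.667) = √50.04 ≈ 7.07 m/s.

v ≈ 7.07 m/s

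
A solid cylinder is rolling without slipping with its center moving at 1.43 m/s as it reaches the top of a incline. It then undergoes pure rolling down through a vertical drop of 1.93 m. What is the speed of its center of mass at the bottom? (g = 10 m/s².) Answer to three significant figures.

v ≈ 5.27 m/s

For this body I = (1/2)MR², i.e. k = I/(MR²) = 0.5.
The rolling condition ω = v/R makes the rotational term ½I(v/R)² = ½kMv², so KE_total = ½(1+k)Mv² = (3/4)Mv².
Conserving energy between top and bottom: (3/4)Mv² = (3/4)Mv₀² + Mgh, hence v² = v₀² + 2gh/(1+k).
v = √(1.43² + 2×10×1.93/1.5) = √27.78 ≈ 5.27 m/s.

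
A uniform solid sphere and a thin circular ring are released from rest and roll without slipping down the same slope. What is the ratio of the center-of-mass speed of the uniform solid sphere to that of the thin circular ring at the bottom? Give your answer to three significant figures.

v_ratio ≈ 1.20

Each satisfies Mgh = ½(1+k)Mv² with k = I/(MR²), so v ∝ 1/√(1+k).
For the uniform solid sphere k = 0.4; for the thin circular ring k = 1.
v₁/v₂ = √((1+k₂)/(1+k₁)) = √(2/1.4) ≈ 1.20.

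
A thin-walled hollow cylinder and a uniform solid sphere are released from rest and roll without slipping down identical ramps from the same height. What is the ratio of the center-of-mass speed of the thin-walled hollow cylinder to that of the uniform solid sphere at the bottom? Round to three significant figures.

v_ratio ≈ 0.837

Each satisfies Mgh = ½(1+k)Mv² with k = I/(MR²), so v ∝ 1/√(1+k).
For the thin-walled hollow cylinder k = 1; for the uniform solid sphere k = 0.4.
v₁/v₂ = √((1+k₂)/(1+k₁)) = √(1.4/2) ≈ 0.837.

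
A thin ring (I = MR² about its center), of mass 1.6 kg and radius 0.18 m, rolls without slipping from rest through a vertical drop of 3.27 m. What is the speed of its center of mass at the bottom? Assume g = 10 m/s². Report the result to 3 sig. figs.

v ≈ 5.72 m/s

Here I = MR², so the shape factor k = I/(MR²) = 1.
Rolling without slipping gives ω = v/R, so the total kinetic energy is ½Mv² + ½Iω² = ½(1+k)Mv² = Mv².
Setting Mgh = Mv² gives v = √(2gh/(1+k)) = √(2·10·3.27/2) ≈ 5.72 m/s.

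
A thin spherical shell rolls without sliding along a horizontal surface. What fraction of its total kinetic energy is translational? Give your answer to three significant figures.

fraction ≈ 0.600

Here I = (2/3)MR², so the shape factor k = I/(MR²) = 2/3.
With ω = v/R, KE_trans = ½Mv² and KE_rot = ½Iω² = ½kMv², so KE_total = ½(1+k)Mv².
The translational fraction is therefore 1/(1+k) = 1/1.667 ≈ 0.600.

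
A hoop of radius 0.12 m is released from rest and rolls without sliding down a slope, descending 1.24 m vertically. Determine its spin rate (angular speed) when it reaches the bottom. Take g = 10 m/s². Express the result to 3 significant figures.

ω ≈ 29.3 rad/s

Here I = MR², so the shape factor k = I/(MR²) = 1.
Pure rolling means v = ωR; then KE = ½Mv² + ½I(v/R)² = ½(1+k)Mv² = Mv².
Energy conservation Mgh = ½(1+k)Mv² gives v = √(2gh/(1+k)) = √(2 × 10 × 1.24 / 2) = 3.521 m/s.
The angular speed follows from ω = v/R = 3.521/0.12 ≈ 29.3 rad/s.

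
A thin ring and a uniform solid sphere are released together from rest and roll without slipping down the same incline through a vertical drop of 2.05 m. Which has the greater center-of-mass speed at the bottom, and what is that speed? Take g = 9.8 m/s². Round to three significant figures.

the uniform solid sphere, at v ≈ 5.36 m/s

For rolling without slipping, Mgh = ½(1+k)Mv² where k = I/(MR²), so v = √(2gh/(1+k)).
Thin ring: k = 1, giving v = √(2×9.8×2.05/2) = 4.482 m/s.
Uniform solid sphere: k = 0.4, giving v = √(2×9.8×2.05/1.4) = 5.357 m/s.
The smaller k wins: the uniform solid sphere, at ≈ 5.36 m/s.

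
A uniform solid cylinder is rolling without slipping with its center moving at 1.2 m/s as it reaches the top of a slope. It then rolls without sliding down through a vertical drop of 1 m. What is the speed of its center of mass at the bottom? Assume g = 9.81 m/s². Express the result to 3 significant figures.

Here I = (1/2)MR², so the shape factor k = I/(MR²) = 0.5.
The rolling condition ω = v/R makes the rotational term ½I(v/R)² = ½kMv², so KE_total = ½(1+k)Mv² = (3/4)Mv².
Conserving energy between top and bottom: (3/4)Mv² = (3/4)Mv₀² + Mgh, hence v² = v₀² + 2gh/(1+k).
v = √(1.2² + 2×9.81×1/1.5) = √14.52 ≈ 3.81 m/s.

v ≈ 3.81 m/s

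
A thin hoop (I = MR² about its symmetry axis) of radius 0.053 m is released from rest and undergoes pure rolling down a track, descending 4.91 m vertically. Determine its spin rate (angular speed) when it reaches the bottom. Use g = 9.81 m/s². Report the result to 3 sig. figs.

Here I = MR², so the shape factor k = I/(MR²) = 1.
Since it rolls without slipping, ω = v/R and KE = ½Mv² + ½Iω² = ½(1+k)Mv² = Mv².
Energy conservation Mgh = ½(1+k)Mv² gives v = √(2gh/(1+k)) = √(2 × 9.81 × 4.91 / 2) = 6.94 m/s.
Then ω = v/R = 6.94 / 0.053 ≈ 131 rad/s.

ω ≈ 131 rad/s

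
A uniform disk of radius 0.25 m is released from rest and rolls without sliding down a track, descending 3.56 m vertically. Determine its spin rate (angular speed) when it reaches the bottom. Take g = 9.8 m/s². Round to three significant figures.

ω ≈ 27.3 rad/s

For this body I = (1/2)MR², i.e. k = I/(MR²) = 0.5.
Rolling without slipping gives ω = v/R, so the total kinetic energy is ½Mv² + ½Iω² = ½(1+k)Mv² = (3/4)Mv².
Energy conservation Mgh = ½(1+k)Mv² gives v = √(2gh/(1+k)) = √(2 × 9.8 × 3.56 / 1.5) = 6.82 m/s.
The angular speed follows from ω = v/R = 6.82/0.25 ≈ 27.3 rad/s.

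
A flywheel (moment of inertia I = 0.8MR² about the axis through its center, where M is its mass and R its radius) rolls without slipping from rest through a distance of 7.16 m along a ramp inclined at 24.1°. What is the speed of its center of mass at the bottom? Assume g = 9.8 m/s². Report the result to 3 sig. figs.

v ≈ 5.64 m/s

Here I = 0.8MR², so the shape factor k = I/(MR²) = 0.8.
The rolling condition ω = v/R makes the rotational term ½I(v/R)² = ½kMv², so KE_total = ½(1+k)Mv² = (9/10)Mv².
The vertical drop is h = L sinθ = 7.16 × sin24.1° = 2.924 m.
Energy conservation: Mgh = (9/10)Mv², so v = √(2gh/(1+k)) = √(2 × 9.8 × 2.924 / 1.8) ≈ 5.64 m/s.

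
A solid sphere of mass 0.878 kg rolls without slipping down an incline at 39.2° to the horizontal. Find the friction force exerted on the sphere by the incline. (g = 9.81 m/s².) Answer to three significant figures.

With I = (2/5)MR², the ratio k = I/(MR²) is 0.4.
Translational: Mg sinθ − f = Ma. Rotational about the CM: fR = Iα = kMRa, so f = kMa.
Combining, a = g sinθ/(1+k) and f = kMa = kMg sinθ/(1+k).
f = 0.4 × 0.878 × 9.81 × sin39.2° / 1.4 ≈ 1.56 N.

f ≈ 1.56 N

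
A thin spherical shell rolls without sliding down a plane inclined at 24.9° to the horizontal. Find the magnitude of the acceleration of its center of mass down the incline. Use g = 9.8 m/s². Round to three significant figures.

a ≈ 2.48 m/s²

With I = (2/3)MR², the ratio k = I/(MR²) is 2/3.
Newton's second law down the slope: Mg sinθ − f = Ma. The torque equation fR = Iα (with α = a/R) gives f = kMa.
Eliminating f: Mg sinθ = (1+k)Ma, so a = g sinθ/(1+k) = 9.8 × sin24.9° / 1.667 ≈ 2.48 m/s².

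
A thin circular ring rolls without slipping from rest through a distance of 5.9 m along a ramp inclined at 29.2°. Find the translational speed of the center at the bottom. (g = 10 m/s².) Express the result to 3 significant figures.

The moment of inertia is MR², giving k ≡ I/(MR²) = 1.
Since it rolls without slipping, ω = v/R and KE = ½Mv² + ½Iω² = ½(1+k)Mv² = Mv².
The vertical drop is h = L sinθ = 5.9 × sin29.2° = 2.878 m.
Energy conservation: Mgh = Mv², so v = √(2gh/(1+k)) = √(2 × 10 × 2.878 / 2) ≈ 5.37 m/s.

v ≈ 5.37 m/s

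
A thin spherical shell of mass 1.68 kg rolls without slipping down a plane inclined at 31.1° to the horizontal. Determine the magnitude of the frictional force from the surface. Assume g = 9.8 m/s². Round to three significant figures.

f ≈ 3.40 N

Here I = (2/3)MR², so the shape factor k = I/(MR²) = 2/3.
Translational: Mg sinθ − f = Ma. Rotational about the CM: fR = Iα = kMRa, so f = kMa.
Combining, a = g sinθ/(1+k) and f = kMa = kMg sinθ/(1+k).
f = (2/3) × 1.68 × 9.8 × sin31.1° / 1.667 ≈ 3.40 N.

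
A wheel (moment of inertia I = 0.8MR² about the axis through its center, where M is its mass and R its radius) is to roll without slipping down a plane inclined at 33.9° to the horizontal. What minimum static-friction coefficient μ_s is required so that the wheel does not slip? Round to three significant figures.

μ_min ≈ 0.299

With I = 0.8MR², the ratio k = I/(MR²) is 0.8.
Translational: Mg sinθ − f = Ma. Rotational about the CM: fR = Iα = kMRa, so f = kMa.
These give a = g sinθ/(1+k) and the required friction f = kMg sinθ/(1+k).
The normal force is N = Mg cosθ, so μ_min = f/N = k tanθ/(1+k).
μ_min = 0.8 × tan33.9° / 1.8 ≈ 0.299.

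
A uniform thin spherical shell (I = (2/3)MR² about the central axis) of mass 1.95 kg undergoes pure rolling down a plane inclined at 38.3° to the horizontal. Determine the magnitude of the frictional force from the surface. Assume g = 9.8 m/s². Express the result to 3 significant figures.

For this body I = (2/3)MR², i.e. k = I/(MR²) = 2/3.
Newton's second law down the slope: Mg sinθ − f = Ma. The torque equation fR = Iα (with α = a/R) gives f = kMa.
Combining, a = g sinθ/(1+k) and f = kMa = kMg sinθ/(1+k).
f = (2/3) × 1.95 × 9.8 × sin38.3° / 1.667 ≈ 4.74 N.

f ≈ 4.74 N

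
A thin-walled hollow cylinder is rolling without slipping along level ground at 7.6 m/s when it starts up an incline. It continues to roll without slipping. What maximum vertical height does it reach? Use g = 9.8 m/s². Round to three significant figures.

With I = MR², the ratio k = I/(MR²) is 1.
The rolling condition ω = v/R makes the rotational term ½I(v/R)² = ½kMv², so KE_total = ½(1+k)Mv² = Mv².
At the top the kinetic energy is zero, so Mv₀² = Mgh.
Thus h = (1+k)v₀²/(2g) = 2 × 7.6² / (2 × 9.8) ≈ 5.89 m.

h ≈ 5.89 m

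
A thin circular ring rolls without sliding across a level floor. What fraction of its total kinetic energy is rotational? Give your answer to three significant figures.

fraction ≈ 0.500

The moment of inertia is MR², giving k ≡ I/(MR²) = 1.
With ω = v/R, KE_trans = ½Mv² and KE_rot = ½Iω² = ½kMv², so KE_total = ½(1+k)Mv².
The rotational fraction is therefore k/(1+k) = 1/2 ≈ 0.500.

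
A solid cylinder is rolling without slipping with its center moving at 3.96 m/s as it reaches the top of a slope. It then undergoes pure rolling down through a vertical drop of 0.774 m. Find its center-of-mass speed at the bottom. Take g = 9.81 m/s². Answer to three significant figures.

With I = (1/2)MR², the ratio k = I/(MR²) is 0.5.
Since it rolls without slipping, ω = v/R and KE = ½Mv² + ½Iω² = ½(1+k)Mv² = (3/4)Mv².
Conserving energy between top and bottom: (3/4)Mv² = (3/4)Mv₀² + Mgh, hence v² = v₀² + 2gh/(1+k).
v = √(3.96² + 2×9.81×0.774/1.5) = √25.81 ≈ 5.08 m/s.

v ≈ 5.08 m/s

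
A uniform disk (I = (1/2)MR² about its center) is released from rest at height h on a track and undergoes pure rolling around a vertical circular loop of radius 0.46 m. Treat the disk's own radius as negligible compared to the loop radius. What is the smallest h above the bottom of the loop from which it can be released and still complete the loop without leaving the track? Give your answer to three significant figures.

h_min ≈ 1.27 m

Here I = (1/2)MR², so the shape factor k = I/(MR²) = 0.5.
At the top, contact is just lost when gravity alone supplies the centripetal force: Mg = Mv_top²/r, i.e. v_top² = gr.
With ω = v/R, the kinetic energy at speed v is ½(1+k)Mv² = (3/4)Mv².
Energy conservation from release (height h) to the top (height 2r): Mgh = Mg(2r) + (3/4)M·gr.
Thus h_min = 2r + (1+k)r/2 = r(2 + 1.5/2) = 0.46 × 2.75 ≈ 1.27 m.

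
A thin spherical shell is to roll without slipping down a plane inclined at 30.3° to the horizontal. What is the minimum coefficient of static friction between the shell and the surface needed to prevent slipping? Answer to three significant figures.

μ_min ≈ 0.234

For this body I = (2/3)MR², i.e. k = I/(MR²) = 2/3.
Along the incline Mg sinθ − f = Ma, and torque about the center fR = Iα = kMR²(a/R) gives f = kMa.
These give a = g sinθ/(1+k) and the required friction f = kMg sinθ/(1+k).
With N = Mg cosθ, the no-slip condition f ≤ μN gives μ_min = f/N = k tanθ/(1+k).
μ_min = (2/3) × tan30.3° / 1.667 ≈ 0.234.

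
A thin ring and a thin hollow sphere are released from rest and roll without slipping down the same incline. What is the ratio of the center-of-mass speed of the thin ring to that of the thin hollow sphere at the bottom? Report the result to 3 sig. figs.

Each satisfies Mgh = ½(1+k)Mv² with k = I/(MR²), so v ∝ 1/√(1+k).
For the thin ring k = 1; for the thin hollow sphere k = 2/3.
v₁/v₂ = √((1+k₂)/(1+k₁)) = √(1.667/2) ≈ 0.913.

v_ratio ≈ 0.913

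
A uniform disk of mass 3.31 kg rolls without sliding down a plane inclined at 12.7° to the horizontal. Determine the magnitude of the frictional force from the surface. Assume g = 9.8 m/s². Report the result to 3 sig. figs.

f ≈ 2.38 N

With I = (1/2)MR², the ratio k = I/(MR²) is 0.5.
Newton's second law down the slope: Mg sinθ − f = Ma. The torque equation fR = Iα (with α = a/R) gives f = kMa.
Combining, a = g sinθ/(1+k) and f = kMa = kMg sinθ/(1+k).
f = 0.5 × 3.31 × 9.8 × sin12.7° / 1.5 ≈ 2.38 N.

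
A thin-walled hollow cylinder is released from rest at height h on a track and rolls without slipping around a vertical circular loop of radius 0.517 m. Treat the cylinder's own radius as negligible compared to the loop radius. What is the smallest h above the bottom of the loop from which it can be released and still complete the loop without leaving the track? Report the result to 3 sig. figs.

The moment of inertia is MR², giving k ≡ I/(MR²) = 1.
At the top of the loop, the minimum-contact condition is Mg = Mv_top²/r, so v_top² = gr.
With ω = v/R, the kinetic energy at speed v is ½(1+k)Mv² = Mv².
Energy conservation from release (height h) to the top (height 2r): Mgh = Mg(2r) + M·gr.
Thus h_min = 2r + (1+k)r/2 = r(2 + 2/2) = 0.517 × 3 ≈ 1.55 m.

h_min ≈ 1.55 m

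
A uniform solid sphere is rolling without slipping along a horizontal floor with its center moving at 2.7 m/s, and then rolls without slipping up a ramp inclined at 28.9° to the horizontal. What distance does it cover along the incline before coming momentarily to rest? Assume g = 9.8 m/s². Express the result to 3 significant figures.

d ≈ 1.08 m

With I = (2/5)MR², the ratio k = I/(MR²) is 0.4.
Rolling without slipping gives ω = v/R, so the total kinetic energy is ½Mv² + ½Iω² = ½(1+k)Mv² = (7/10)Mv².
Setting this equal to Mgh gives the vertical rise h = (1+k)v₀²/(2g) = 1.4×2.7²/(2×9.8) = 0.5207 m.
The distance along the slope is d = h/sinθ = 0.5207/sin28.9° ≈ 1.08 m.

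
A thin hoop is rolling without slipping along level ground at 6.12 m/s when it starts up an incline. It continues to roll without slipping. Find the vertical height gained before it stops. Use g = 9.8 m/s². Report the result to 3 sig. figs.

h ≈ 3.82 m

The moment of inertia is MR², giving k ≡ I/(MR²) = 1.
The rolling condition ω = v/R makes the rotational term ½I(v/R)² = ½kMv², so KE_total = ½(1+k)Mv² = Mv².
At the top the kinetic energy is zero, so Mv₀² = Mgh.
Thus h = (1+k)v₀²/(2g) = 2 × 6.12² / (2 × 9.8) ≈ 3.82 m.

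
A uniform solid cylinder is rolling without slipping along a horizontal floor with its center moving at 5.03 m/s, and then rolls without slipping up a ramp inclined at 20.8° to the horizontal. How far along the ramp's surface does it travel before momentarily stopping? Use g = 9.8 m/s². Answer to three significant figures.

Here I = (1/2)MR², so the shape factor k = I/(MR²) = 0.5.
Pure rolling means v = ωR; then KE = ½Mv² + ½I(v/R)² = ½(1+k)Mv² = (3/4)Mv².
Setting this equal to Mgh gives the vertical rise h = (1+k)v₀²/(2g) = 1.5×5.03²/(2×9.8) = 1.936 m.
The distance along the slope is d = h/sinθ = 1.936/sin20.8° ≈ 5.45 m.

d ≈ 5.45 m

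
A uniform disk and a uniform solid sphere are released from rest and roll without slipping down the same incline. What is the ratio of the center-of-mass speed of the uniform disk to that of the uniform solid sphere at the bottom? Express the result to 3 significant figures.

v_ratio ≈ 0.966

Each satisfies Mgh = ½(1+k)Mv² with k = I/(MR²), so v ∝ 1/√(1+k).
For the uniform disk k = 0.5; for the uniform solid sphere k = 0.4.
v₁/v₂ = √((1+k₂)/(1+k₁)) = √(1.4/1.5) ≈ 0.966.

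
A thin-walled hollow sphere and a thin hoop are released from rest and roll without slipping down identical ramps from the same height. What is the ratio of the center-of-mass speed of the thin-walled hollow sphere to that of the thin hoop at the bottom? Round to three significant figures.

Each satisfies Mgh = ½(1+k)Mv² with k = I/(MR²), so v ∝ 1/√(1+k).
For the thin-walled hollow sphere k = 2/3; for the thin hoop k = 1.
v₁/v₂ = √((1+k₂)/(1+k₁)) = √(2/1.667) ≈ 1.10.

v_ratio ≈ 1.10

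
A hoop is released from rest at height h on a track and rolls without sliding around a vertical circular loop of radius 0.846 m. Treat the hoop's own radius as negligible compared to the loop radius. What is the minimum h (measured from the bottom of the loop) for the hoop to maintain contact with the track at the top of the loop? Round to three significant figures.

h_min ≈ 2.54 m

With I = MR², the ratio k = I/(MR²) is 1.
At the top of the loop, the minimum-contact condition is Mg = Mv_top²/r, so v_top² = gr.
With ω = v/R, the kinetic energy at speed v is ½(1+k)Mv² = Mv².
Energy conservation from release (height h) to the top (height 2r): Mgh = Mg(2r) + M·gr.
Thus h_min = 2r + (1+k)r/2 = r(2 + 2/2) = 0.846 × 3 ≈ 2.54 m.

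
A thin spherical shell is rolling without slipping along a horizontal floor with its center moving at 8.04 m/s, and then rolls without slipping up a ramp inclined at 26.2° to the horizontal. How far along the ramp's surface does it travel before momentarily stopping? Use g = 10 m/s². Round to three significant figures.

d ≈ 12.2 m

The moment of inertia is (2/3)MR², giving k ≡ I/(MR²) = 2/3.
Since it rolls without slipping, ω = v/R and KE = ½Mv² + ½Iω² = ½(1+k)Mv² = (5/6)Mv².
Setting this equal to Mgh gives the vertical rise h = (1+k)v₀²/(2g) = 1.667×8.04²/(2×10) = 5.387 m.
Along the incline, d = h/sinθ = 5.387/sin26.2° ≈ 12.2 m.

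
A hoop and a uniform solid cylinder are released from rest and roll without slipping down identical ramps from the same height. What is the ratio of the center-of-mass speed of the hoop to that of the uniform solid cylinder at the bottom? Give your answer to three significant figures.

v_ratio ≈ 0.866

Each satisfies Mgh = ½(1+k)Mv² with k = I/(MR²), so v ∝ 1/√(1+k).
For the hoop k = 1; for the uniform solid cylinder k = 0.5.
v₁/v₂ = √((1+k₂)/(1+k₁)) = √(1.5/2) ≈ 0.866.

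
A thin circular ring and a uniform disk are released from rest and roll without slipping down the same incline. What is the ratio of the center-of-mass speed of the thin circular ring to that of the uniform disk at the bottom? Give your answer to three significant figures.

Each satisfies Mgh = ½(1+k)Mv² with k = I/(MR²), so v ∝ 1/√(1+k).
For the thin circular ring k = 1; for the uniform disk k = 0.5.
v₁/v₂ = √((1+k₂)/(1+k₁)) = √(1.5/2) ≈ 0.866.

v_ratio ≈ 0.866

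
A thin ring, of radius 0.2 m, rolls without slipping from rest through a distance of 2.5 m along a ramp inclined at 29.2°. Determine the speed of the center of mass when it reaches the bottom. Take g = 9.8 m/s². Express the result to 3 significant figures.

The moment of inertia is MR², giving k ≡ I/(MR²) = 1.
The rolling condition ω = v/R makes the rotational term ½I(v/R)² = ½kMv², so KE_total = ½(1+k)Mv² = Mv².
The vertical drop is h = L sinθ = 2.5 × sin29.2° = 1.22 m.
Setting Mgh = Mv² gives v = √(2gh/(1+k)) = √(2·9.8·1.22/2) ≈ 3.46 m/s.

v ≈ 3.46 m/s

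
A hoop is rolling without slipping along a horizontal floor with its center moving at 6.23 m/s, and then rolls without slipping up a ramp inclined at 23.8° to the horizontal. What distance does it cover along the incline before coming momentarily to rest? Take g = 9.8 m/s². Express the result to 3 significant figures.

d ≈ 9.81 m

With I = MR², the ratio k = I/(MR²) is 1.
The rolling condition ω = v/R makes the rotational term ½I(v/R)² = ½kMv², so KE_total = ½(1+k)Mv² = Mv².
Setting this equal to Mgh gives the vertical rise h = (1+k)v₀²/(2g) = 2×6.23²/(2×9.8) = 3.961 m.
The distance along the slope is d = h/sinθ = 3.961/sin23.8° ≈ 9.81 m.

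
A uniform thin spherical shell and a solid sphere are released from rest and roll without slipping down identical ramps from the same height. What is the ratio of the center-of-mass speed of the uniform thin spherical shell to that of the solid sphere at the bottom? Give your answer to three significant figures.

v_ratio ≈ 0.917

Each satisfies Mgh = ½(1+k)Mv² with k = I/(MR²), so v ∝ 1/√(1+k).
For the uniform thin spherical shell k = 2/3; for the solid sphere k = 0.4.
v₁/v₂ = √((1+k₂)/(1+k₁)) = √(1.4/1.667) ≈ 0.917.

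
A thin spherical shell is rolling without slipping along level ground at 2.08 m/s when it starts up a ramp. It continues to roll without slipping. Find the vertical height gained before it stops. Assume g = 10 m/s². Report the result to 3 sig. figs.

With I = (2/3)MR², the ratio k = I/(MR²) is 2/3.
Rolling without slipping gives ω = v/R, so the total kinetic energy is ½Mv² + ½Iω² = ½(1+k)Mv² = (5/6)Mv².
At the top the kinetic energy is zero, so (5/6)Mv₀² = Mgh.
Thus h = (1+k)v₀²/(2g) = 1.667 × 2.08² / (2 × 10) ≈ 0.361 m.

h ≈ 0.361 m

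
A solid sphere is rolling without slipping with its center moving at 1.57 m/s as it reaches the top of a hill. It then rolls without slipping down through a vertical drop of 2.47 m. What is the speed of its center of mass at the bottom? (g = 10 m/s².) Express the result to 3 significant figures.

The moment of inertia is (2/5)MR², giving k ≡ I/(MR²) = 0.4.
Pure rolling means v = ωR; then KE = ½Mv² + ½I(v/R)² = ½(1+k)Mv² = (7/10)Mv².
Conserving energy between top and bottom: (7/10)Mv² = (7/10)Mv₀² + Mgh, hence v² = v₀² + 2gh/(1+k).
v = √(1.57² + 2×10×2.47/1.4) = √37.75 ≈ 6.14 m/s.

v ≈ 6.14 m/s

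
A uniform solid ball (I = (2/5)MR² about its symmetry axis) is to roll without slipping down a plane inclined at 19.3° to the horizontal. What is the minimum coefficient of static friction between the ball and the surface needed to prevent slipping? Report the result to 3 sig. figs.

The moment of inertia is (2/5)MR², giving k ≡ I/(MR²) = 0.4.
Translational: Mg sinθ − f = Ma. Rotational about the CM: fR = Iα = kMRa, so f = kMa.
These give a = g sinθ/(1+k) and the required friction f = kMg sinθ/(1+k).
With N = Mg cosθ, the no-slip condition f ≤ μN gives μ_min = f/N = k tanθ/(1+k).
μ_min = 0.4 × tan19.3° / 1.4 ≈ 0.100.

μ_min ≈ 0.100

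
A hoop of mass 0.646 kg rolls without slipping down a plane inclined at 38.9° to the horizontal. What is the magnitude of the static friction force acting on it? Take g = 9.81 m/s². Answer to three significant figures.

Here I = MR², so the shape factor k = I/(MR²) = 1.
Along the incline Mg sinθ − f = Ma, and torque about the center fR = Iα = kMR²(a/R) gives f = kMa.
Combining, a = g sinθ/(1+k) and f = kMa = kMg sinθ/(1+k).
f = 1 × 0.646 × 9.81 × sin38.9° / 2 ≈ 1.99 N.

f ≈ 1.99 N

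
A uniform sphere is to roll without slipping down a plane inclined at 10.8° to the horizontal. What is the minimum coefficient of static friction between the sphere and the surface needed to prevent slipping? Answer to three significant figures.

μ_min ≈ 0.0545

Here I = (2/5)MR², so the shape factor k = I/(MR²) = 0.4.
Translational: Mg sinθ − f = Ma. Rotational about the CM: fR = Iα = kMRa, so f = kMa.
These give a = g sinθ/(1+k) and the required friction f = kMg sinθ/(1+k).
With N = Mg cosθ, the no-slip condition f ≤ μN gives μ_min = f/N = k tanθ/(1+k).
μ_min = 0.4 × tan10.8° / 1.4 ≈ 0.0545.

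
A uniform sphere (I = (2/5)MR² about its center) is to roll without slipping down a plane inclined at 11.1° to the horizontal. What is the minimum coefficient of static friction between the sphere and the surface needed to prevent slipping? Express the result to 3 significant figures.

μ_min ≈ 0.0561

For this body I = (2/5)MR², i.e. k = I/(MR²) = 0.4.
Along the incline Mg sinθ − f = Ma, and torque about the center fR = Iα = kMR²(a/R) gives f = kMa.
These give a = g sinθ/(1+k) and the required friction f = kMg sinθ/(1+k).
The normal force is N = Mg cosθ, so μ_min = f/N = k tanθ/(1+k).
μ_min = 0.4 × tan11.1° / 1.4 ≈ 0.0561.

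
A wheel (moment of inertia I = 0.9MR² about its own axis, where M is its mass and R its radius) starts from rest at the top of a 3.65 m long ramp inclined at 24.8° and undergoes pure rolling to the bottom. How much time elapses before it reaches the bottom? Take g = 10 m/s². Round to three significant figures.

Here I = 0.9MR², so the shape factor k = I/(MR²) = 0.9.
Newton's second law down the slope: Mg sinθ − f = Ma. The torque equation fR = Iα (with α = a/R) gives f = kMa.
Hence a = g sinθ/(1+k) = 10×sin24.8°/1.9 = 2.208 m/s².
With constant a from rest, t = √(2L/a) = √(2·3.65/2.208) ≈ 1.82 s.

t ≈ 1.82 s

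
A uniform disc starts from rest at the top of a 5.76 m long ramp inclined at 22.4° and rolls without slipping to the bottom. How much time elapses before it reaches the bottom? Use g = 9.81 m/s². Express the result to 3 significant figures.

The moment of inertia is (1/2)MR², giving k ≡ I/(MR²) = 0.5.
Translational: Mg sinθ − f = Ma. Rotational about the CM: fR = Iα = kMRa, so f = kMa.
Hence a = g sinθ/(1+k) = 9.81×sin22.4°/1.5 = 2.492 m/s².
Starting from rest, L = ½at², so t = √(2L/a) = √(2×5.76/2.492) ≈ 2.15 s.

t ≈ 2.15 s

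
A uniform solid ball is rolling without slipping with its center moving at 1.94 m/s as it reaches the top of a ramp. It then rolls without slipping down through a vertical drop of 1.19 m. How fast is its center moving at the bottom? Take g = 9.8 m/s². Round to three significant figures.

For this body I = (2/5)MR², i.e. k = I/(MR²) = 0.4.
The rolling condition ω = v/R makes the rotational term ½I(v/R)² = ½kMv², so KE_total = ½(1+k)Mv² = (7/10)Mv².
Energy conservation: (7/10)Mv₀² + Mgh = (7/10)Mv², so v² = v₀² + 2gh/(1+k).
v = √(1.94² + 2×9.8×1.19/1.4) = √20.42 ≈ 4.52 m/s.

v ≈ 4.52 m/s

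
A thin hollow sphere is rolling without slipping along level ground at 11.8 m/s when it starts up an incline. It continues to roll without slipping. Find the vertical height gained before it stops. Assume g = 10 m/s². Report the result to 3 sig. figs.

h ≈ 11.6 m

For this body I = (2/3)MR², i.e. k = I/(MR²) = 2/3.
The rolling condition ω = v/R makes the rotational term ½I(v/R)² = ½kMv², so KE_total = ½(1+k)Mv² = (5/6)Mv².
All of this converts to potential energy at the highest point: (5/6)Mv₀² = Mgh.
Thus h = (1+k)v₀²/(2g) = 1.667 × 11.8² / (2 × 10) ≈ 11.6 m.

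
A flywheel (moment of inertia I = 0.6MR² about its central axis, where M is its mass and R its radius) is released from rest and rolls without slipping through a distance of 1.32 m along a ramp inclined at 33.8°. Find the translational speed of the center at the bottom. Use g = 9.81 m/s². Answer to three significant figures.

v ≈ 3.00 m/s

The moment of inertia is 0.6MR², giving k ≡ I/(MR²) = 0.6.
Rolling without slipping gives ω = v/R, so the total kinetic energy is ½Mv² + ½Iω² = ½(1+k)Mv² = (4/5)Mv².
The vertical drop is h = L sinθ = 1.32 × sin33.8° = 0.7343 m.
Energy conservation: Mgh = (4/5)Mv², so v = √(2gh/(1+k)) = √(2 × 9.81 × 0.7343 / 1.6) ≈ 3.00 m/s.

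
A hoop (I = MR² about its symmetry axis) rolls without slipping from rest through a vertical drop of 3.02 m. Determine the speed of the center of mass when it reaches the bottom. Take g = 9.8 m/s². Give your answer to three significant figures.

v ≈ 5.44 m/s

The moment of inertia is MR², giving k ≡ I/(MR²) = 1.
Rolling without slipping gives ω = v/R, so the total kinetic energy is ½Mv² + ½Iω² = ½(1+k)Mv² = Mv².
Energy conservation: Mgh = Mv², so v = √(2gh/(1+k)) = √(2 × 9.8 × 3.02 / 2) ≈ 5.44 m/s.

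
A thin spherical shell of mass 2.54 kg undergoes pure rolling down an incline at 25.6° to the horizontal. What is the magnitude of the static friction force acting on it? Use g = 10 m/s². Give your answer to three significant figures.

f ≈ 4.39 N

For this body I = (2/3)MR², i.e. k = I/(MR²) = 2/3.
Along the incline Mg sinθ − f = Ma, and torque about the center fR = Iα = kMR²(a/R) gives f = kMa.
Combining, a = g sinθ/(1+k) and f = kMa = kMg sinθ/(1+k).
f = (2/3) × 2.54 × 10 × sin25.6° / 1.667 ≈ 4.39 N.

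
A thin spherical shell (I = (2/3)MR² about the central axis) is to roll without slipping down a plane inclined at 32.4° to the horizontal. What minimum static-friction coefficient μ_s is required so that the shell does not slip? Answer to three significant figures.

For this body I = (2/3)MR², i.e. k = I/(MR²) = 2/3.
Along the incline Mg sinθ − f = Ma, and torque about the center fR = Iα = kMR²(a/R) gives f = kMa.
These give a = g sinθ/(1+k) and the required friction f = kMg sinθ/(1+k).
The normal force is N = Mg cosθ, so μ_min = f/N = k tanθ/(1+k).
μ_min = (2/3) × tan32.4° / 1.667 ≈ 0.254.

μ_min ≈ 0.254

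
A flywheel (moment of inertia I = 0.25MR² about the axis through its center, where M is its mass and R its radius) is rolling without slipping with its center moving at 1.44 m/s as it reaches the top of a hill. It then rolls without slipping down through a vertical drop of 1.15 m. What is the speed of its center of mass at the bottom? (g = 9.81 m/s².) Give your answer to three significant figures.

With I = 0.25MR², the ratio k = I/(MR²) is 0.25.
Since it rolls without slipping, ω = v/R and KE = ½Mv² + ½Iω² = ½(1+k)Mv² = (5/8)Mv².
Energy conservation: (5/8)Mv₀² + Mgh = (5/8)Mv², so v² = v₀² + 2gh/(1+k).
v = √(1.44² + 2×9.81×1.15/1.25) = √20.12 ≈ 4.49 m/s.

v ≈ 4.49 m/s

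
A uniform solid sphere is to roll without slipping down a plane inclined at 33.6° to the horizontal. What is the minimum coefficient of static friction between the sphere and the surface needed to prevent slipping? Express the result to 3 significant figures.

μ_min ≈ 0.190

The moment of inertia is (2/5)MR², giving k ≡ I/(MR²) = 0.4.
Newton's second law down the slope: Mg sinθ − f = Ma. The torque equation fR = Iα (with α = a/R) gives f = kMa.
These give a = g sinθ/(1+k) and the required friction f = kMg sinθ/(1+k).
With N = Mg cosθ, the no-slip condition f ≤ μN gives μ_min = f/N = k tanθ/(1+k).
μ_min = 0.4 × tan33.6° / 1.4 ≈ 0.190.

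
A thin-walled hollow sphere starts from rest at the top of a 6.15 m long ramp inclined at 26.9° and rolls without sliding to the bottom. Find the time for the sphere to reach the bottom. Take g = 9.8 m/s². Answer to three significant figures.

Here I = (2/3)MR², so the shape factor k = I/(MR²) = 2/3.
Newton's second law down the slope: Mg sinθ − f = Ma. The torque equation fR = Iα (with α = a/R) gives f = kMa.
Hence a = g sinθ/(1+k) = 9.8×sin26.9°/1.667 = 2.66 m/s².
Starting from rest, L = ½at², so t = √(2L/a) = √(2×6.15/2.66) ≈ 2.15 s.

t ≈ 2.15 s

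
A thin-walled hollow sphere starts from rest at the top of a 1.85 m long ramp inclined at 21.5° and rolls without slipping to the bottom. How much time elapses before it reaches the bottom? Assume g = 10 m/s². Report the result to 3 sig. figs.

Here I = (2/3)MR², so the shape factor k = I/(MR²) = 2/3.
Along the incline Mg sinθ − f = Ma, and torque about the center fR = Iα = kMR²(a/R) gives f = kMa.
Hence a = g sinθ/(1+k) = 10×sin21.5°/1.667 = 2.199 m/s².
Starting from rest, L = ½at², so t = √(2L/a) = √(2×1.85/2.199) ≈ 1.30 s.

t ≈ 1.30 s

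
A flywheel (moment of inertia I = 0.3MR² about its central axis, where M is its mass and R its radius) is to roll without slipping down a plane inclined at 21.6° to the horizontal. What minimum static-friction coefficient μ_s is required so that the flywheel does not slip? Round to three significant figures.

μ_min ≈ 0.0914

The moment of inertia is 0.3MR², giving k ≡ I/(MR²) = 0.3.
Translational: Mg sinθ − f = Ma. Rotational about the CM: fR = Iα = kMRa, so f = kMa.
These give a = g sinθ/(1+k) and the required friction f = kMg sinθ/(1+k).
The normal force is N = Mg cosθ, so μ_min = f/N = k tanθ/(1+k).
μ_min = 0.3 × tan21.6° / 1.3 ≈ 0.0914.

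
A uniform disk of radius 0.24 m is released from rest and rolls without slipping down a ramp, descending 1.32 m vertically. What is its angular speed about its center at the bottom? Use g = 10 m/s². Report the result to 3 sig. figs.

The moment of inertia is (1/2)MR², giving k ≡ I/(MR²) = 0.5.
Since it rolls without slipping, ω = v/R and KE = ½Mv² + ½Iω² = ½(1+k)Mv² = (3/4)Mv².
Energy conservation Mgh = ½(1+k)Mv² gives v = √(2gh/(1+k)) = √(2 × 10 × 1.32 / 1.5) = 4.195 m/s.
The angular speed follows from ω = v/R = 4.195/0.24 ≈ 17.5 rad/s.

ω ≈ 17.5 rad/s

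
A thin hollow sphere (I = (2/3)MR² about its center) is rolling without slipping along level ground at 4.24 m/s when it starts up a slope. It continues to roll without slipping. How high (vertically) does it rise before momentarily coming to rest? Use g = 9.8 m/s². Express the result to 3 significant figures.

For this body I = (2/3)MR², i.e. k = I/(MR²) = 2/3.
Pure rolling means v = ωR; then KE = ½Mv² + ½I(v/R)² = ½(1+k)Mv² = (5/6)Mv².
At the top the kinetic energy is zero, so (5/6)Mv₀² = Mgh.
Thus h = (1+k)v₀²/(2g) = 1.667 × 4.24² / (2 × 9.8) ≈ 1.53 m.

h ≈ 1.53 m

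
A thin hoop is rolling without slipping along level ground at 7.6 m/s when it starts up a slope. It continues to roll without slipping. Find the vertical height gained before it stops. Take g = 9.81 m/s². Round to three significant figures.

h ≈ 5.89 m

Here I = MR², so the shape factor k = I/(MR²) = 1.
Rolling without slipping gives ω = v/R, so the total kinetic energy is ½Mv² + ½Iω² = ½(1+k)Mv² = Mv².
At the top the kinetic energy is zero, so Mv₀² = Mgh.
Thus h = (1+k)v₀²/(2g) = 2 × 7.6² / (2 × 9.81) ≈ 5.89 m.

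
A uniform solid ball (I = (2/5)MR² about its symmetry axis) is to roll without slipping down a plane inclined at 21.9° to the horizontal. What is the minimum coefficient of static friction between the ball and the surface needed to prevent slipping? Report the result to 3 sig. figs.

For this body I = (2/5)MR², i.e. k = I/(MR²) = 0.4.
Along the incline Mg sinθ − f = Ma, and torque about the center fR = Iα = kMR²(a/R) gives f = kMa.
These give a = g sinθ/(1+k) and the required friction f = kMg sinθ/(1+k).
The normal force is N = Mg cosθ, so μ_min = f/N = k tanθ/(1+k).
μ_min = 0.4 × tan21.9° / 1.4 ≈ 0.115.

μ_min ≈ 0.115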